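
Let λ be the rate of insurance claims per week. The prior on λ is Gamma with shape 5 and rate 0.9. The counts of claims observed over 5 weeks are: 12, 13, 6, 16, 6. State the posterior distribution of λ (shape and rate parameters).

Total count ∑xᵢ = 53 over n = 5 weeks.
Gamma is conjugate to the Poisson likelihood: posterior is Gamma(shape = 5+53 = 58, rate = 0.9+5 = 5.9).

Posterior: Gamma(shape=58, rate=5.9)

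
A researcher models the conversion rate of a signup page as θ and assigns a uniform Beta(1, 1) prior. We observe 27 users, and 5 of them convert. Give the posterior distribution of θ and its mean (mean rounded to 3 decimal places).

Posterior: Beta(6, 23); mean ≈ 0.207

The binomial likelihood is conjugate to the Beta prior: with 5 successes and 22 failures, the posterior is Beta(1+5, 1+22) = Beta(6, 23).
E[θ | data] = 6/(6+23) = 0.207.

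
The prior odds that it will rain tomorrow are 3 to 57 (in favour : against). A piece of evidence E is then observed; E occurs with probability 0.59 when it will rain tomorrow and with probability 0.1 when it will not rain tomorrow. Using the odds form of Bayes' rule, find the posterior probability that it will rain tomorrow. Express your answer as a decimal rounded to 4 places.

Prior odds = 3/57 = 0.052632. In log-odds, ln(0.052632) = -2.9444.
Add log likelihood ratio: ln(5.9000) = 1.7750.
Posterior log-odds = -1.1695, so posterior odds = exp(-1.1695) = 0.31053. Converting, P(H|E) = 0.31053/1.3105 = 0.2369.

Posterior probability ≈ 0.2369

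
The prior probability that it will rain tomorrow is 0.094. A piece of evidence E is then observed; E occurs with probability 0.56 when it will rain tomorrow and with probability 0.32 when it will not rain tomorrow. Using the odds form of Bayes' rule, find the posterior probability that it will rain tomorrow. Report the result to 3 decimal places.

Prior odds = 0.094/(1−0.094) = 0.10375.
Likelihood ratio for E = 0.56/0.32 = 1.7500.
Posterior odds = prior odds × LR = 0.18157.
Posterior probability = odds/(1+odds) = 0.18157/1.1816 = 0.154.

Posterior probability ≈ 0.154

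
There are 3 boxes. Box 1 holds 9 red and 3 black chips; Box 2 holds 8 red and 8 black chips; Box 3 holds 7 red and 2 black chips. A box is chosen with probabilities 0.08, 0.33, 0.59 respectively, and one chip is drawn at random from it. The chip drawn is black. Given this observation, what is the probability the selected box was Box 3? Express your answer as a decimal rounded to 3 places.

P(black|Box 1) = 0.25; P(black|Box 2) = 0.5; P(black|Box 3) = 0.2222.
Prior × likelihood for each source: 0.08·0.25=0.02000, 0.33·0.5=0.1650, 0.59·0.2222=0.1311. Summing gives P(black) = 0.31611.
P(Box 3 | black) = 0.1311 / 0.31611 = 0.415.

Posterior probability ≈ 0.415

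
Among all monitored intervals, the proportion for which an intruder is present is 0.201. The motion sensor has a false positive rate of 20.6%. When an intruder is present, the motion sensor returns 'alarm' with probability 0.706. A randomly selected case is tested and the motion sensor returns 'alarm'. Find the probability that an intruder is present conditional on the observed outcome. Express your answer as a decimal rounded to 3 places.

P(H | E) ≈ 0.463

Write H for 'an intruder is present'. Prior odds H:¬H = 0.201/0.799 = 0.25156. For the 'alarm' outcome, the likelihood ratio is 0.706/0.206 = 3.4272.
Posterior odds = 0.25156 × 3.4272 = 0.86216, so P(H|E) = 0.86216/(1+0.86216) = 0.463.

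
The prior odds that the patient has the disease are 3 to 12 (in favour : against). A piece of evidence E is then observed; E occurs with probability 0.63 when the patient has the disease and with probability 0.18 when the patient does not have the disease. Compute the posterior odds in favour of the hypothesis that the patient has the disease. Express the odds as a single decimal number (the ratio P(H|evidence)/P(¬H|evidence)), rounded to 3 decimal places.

Posterior odds ≈ 0.875

Prior odds = 3/12 = 0.25000. In log-odds, ln(0.25000) = -1.3863.
Add log likelihood ratio: ln(3.5000) = 1.2528.
Posterior log-odds = -0.13353, so posterior odds = exp(-0.13353) = 0.87500.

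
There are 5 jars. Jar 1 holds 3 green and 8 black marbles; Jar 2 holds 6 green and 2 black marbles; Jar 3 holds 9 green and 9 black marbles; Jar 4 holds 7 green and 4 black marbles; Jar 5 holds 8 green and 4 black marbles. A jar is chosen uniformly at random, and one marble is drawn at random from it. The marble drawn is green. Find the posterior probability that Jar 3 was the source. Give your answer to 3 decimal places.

P(green|Jar 1) = 0.2727; P(green|Jar 2) = 0.75; P(green|Jar 3) = 0.5; P(green|Jar 4) = 0.6364; P(green|Jar 5) = 0.6667.
Prior × likelihood for each source: 0.2·0.2727=0.05455, 0.2·0.75=0.1500, 0.2·0.5=0.1000, 0.2·0.6364=0.1273, 0.2·0.6667=0.1333. Summing gives P(green) = 0.56515.
P(Jar 3 | green) = 0.1000 / 0.56515 = 0.177.

Posterior probability ≈ 0.177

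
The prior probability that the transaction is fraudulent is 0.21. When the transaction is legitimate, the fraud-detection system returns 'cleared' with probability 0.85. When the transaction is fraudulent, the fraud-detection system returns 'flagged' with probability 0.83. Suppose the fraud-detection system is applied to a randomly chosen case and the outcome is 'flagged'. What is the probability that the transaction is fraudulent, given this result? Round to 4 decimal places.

Let H be the event that the transaction is fraudulent. P(H) = 0.21, so P(¬H) = 0.79. With E the 'flagged' result, P(E|H) = 0.83 and P(E|¬H) = 0.15.
P(E) = 0.83·0.21 + 0.15·0.79 = 0.17430 + 0.11850 = 0.29280.
By Bayes' theorem, P(H|E) = 0.17430 / 0.29280 = 0.5953.

P(H | E) ≈ 0.5953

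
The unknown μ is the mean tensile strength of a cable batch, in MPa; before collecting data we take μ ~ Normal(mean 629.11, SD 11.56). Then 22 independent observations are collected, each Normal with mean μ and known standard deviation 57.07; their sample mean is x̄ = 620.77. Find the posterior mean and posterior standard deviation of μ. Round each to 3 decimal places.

Posterior mean ≈ 625.153; posterior SD ≈ 8.381

With known σ, the Normal prior is conjugate. Weight on the data is w = (n/σ²)/(n/σ² + 1/τ₀²) = 0.00675471/(0.00675471+0.00748315) = 0.47442.
Posterior mean = w·x̄ + (1−w)·μ₀ = 0.47442·620.77 + 0.52558·629.11 = 625.153. Posterior variance = 1/(0.00675471+0.00748315) = 70.2353, so SD = 8.381.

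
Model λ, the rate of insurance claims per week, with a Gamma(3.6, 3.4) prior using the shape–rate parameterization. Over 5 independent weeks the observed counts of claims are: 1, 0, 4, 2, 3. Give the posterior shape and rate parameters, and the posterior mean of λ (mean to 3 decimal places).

Total count ∑xᵢ = 10 over n = 5 weeks.
Gamma is conjugate to the Poisson likelihood: posterior is Gamma(shape = 3.6+10 = 13.6, rate = 3.4+5 = 8.4).
Posterior mean = shape/rate = 13.6/8.4 = 1.619.

Posterior: Gamma(shape=13.6, rate=8.4); mean ≈ 1.619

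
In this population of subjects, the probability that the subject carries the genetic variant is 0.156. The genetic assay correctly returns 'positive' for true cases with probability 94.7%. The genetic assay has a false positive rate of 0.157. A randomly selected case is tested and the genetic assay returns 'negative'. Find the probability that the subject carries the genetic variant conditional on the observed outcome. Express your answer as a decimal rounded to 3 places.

Write H for 'the subject carries the genetic variant'. Prior odds H:¬H = 0.156/0.844 = 0.18483. For the 'negative' outcome, the likelihood ratio is 0.053/0.843 = 0.062871.
Posterior odds = 0.18483 × 0.062871 = 0.011621, so P(H|E) = 0.011621/(1+0.011621) = 0.011.

P(H | E) ≈ 0.011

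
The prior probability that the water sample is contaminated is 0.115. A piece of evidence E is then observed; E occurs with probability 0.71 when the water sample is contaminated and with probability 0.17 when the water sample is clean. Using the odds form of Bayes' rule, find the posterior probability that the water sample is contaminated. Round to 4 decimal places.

Prior odds = 0.115/(1−0.115) = 0.12994. In log-odds, ln(0.12994) = -2.0407.
Add log likelihood ratio: ln(4.1765) = 1.4295.
Posterior log-odds = -0.61119, so posterior odds = exp(-0.61119) = 0.54271. Converting, P(H|E) = 0.54271/1.5427 = 0.3518.

Posterior probability ≈ 0.3518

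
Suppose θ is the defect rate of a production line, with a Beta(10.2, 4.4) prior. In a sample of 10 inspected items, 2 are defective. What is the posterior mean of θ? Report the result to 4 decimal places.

Posterior mean ≈ 0.4959

The binomial likelihood is conjugate to the Beta prior: with 2 successes and 8 failures, the posterior is Beta(10.2+2, 4.4+8) = Beta(12.2, 12.4).
Posterior mean = α/(α+β) = 12.2/24.6 = 0.4959.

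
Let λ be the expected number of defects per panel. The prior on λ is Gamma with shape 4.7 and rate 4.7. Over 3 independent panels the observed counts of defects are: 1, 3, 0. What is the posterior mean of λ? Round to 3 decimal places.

Total count ∑xᵢ = 4 over n = 3 panels.
Gamma is conjugate to the Poisson likelihood: posterior is Gamma(shape = 4.7+4 = 8.7, rate = 4.7+3 = 7.7).
Posterior mean = shape/rate = 8.7/7.7 = 1.130.

Posterior mean ≈ 1.130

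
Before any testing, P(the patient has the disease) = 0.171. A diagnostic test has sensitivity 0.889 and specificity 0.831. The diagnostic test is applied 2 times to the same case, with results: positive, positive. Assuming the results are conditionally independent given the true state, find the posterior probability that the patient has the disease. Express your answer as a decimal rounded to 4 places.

Posterior P(H) ≈ 0.8509

With H the event that the patient has the disease, the joint likelihood of the observed sequence is P(data|H) = 0.889·0.889 = 0.79032 and P(data|¬H) = 0.169·0.169 = 0.028561.
Bayes: P(H|data) = 0.171·0.79032 / (0.171·0.79032 + 0.829·0.028561) = 0.13514/0.15882 = 0.8509.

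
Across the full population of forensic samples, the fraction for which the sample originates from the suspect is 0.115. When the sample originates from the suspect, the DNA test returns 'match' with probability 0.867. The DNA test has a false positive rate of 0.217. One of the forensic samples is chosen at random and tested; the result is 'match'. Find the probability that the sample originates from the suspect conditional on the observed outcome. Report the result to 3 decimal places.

Let H be the event that the sample originates from the suspect. P(H) = 0.115, so P(¬H) = 0.885. With E the 'match' result, P(E|H) = 0.867 and P(E|¬H) = 0.217.
P(E) = 0.867·0.115 + 0.217·0.885 = 0.099705 + 0.19204 = 0.29175.
By Bayes' theorem, P(H|E) = 0.099705 / 0.29175 = 0.342.

P(H | E) ≈ 0.342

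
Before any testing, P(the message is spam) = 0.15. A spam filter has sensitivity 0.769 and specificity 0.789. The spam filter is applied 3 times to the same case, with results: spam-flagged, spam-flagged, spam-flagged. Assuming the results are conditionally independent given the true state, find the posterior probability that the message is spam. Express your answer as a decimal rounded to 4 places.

Let H be the event that the message is spam; start with P(H) = 0.15. P('spam-flagged'|H) = 0.769, P('spam-flagged'|¬H) = 0.211.
Update on result 1 ('spam-flagged'): P(H) ← 0.769·0.1500 / (0.769·0.1500 + 0.211·0.8500) = 0.11535/0.29470 = 0.3914.
Update on result 2 ('spam-flagged'): P(H) ← 0.769·0.3914 / (0.769·0.3914 + 0.211·0.6086) = 0.30100/0.42941 = 0.7010.
Update on result 3 ('spam-flagged'): P(H) ← 0.769·0.7010 / (0.769·0.7010 + 0.211·0.2990) = 0.53904/0.60213 = 0.8952.

Posterior P(H) ≈ 0.8952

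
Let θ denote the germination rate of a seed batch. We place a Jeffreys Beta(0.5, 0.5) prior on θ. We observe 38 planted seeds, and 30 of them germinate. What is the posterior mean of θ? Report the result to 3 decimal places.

Observing 30 successes and 8 failures updates Beta(0.5, 0.5) by adding the success and failure counts to the two shape parameters: α = 0.5+30 = 30.5, β = 0.5+8 = 8.5.
E[θ | data] = 30.5/(30.5+8.5) = 0.782.

Posterior mean ≈ 0.782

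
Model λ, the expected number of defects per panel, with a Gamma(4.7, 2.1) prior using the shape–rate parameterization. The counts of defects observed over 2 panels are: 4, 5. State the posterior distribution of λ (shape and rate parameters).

Posterior: Gamma(shape=13.7, rate=4.1)

The Poisson likelihood adds the total count to the shape and the number of exposure periods to the rate. Here ∑xᵢ = 9 and n = 2, so shape 4.7→13.7 and rate 2.1→4.1.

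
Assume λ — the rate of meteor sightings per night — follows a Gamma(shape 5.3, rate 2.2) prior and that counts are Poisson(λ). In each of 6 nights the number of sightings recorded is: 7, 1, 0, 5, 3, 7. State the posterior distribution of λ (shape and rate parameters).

Posterior: Gamma(shape=28.3, rate=8.2)

The Poisson likelihood adds the total count to the shape and the number of exposure periods to the rate. Here ∑xᵢ = 23 and n = 6, so shape 5.3→28.3 and rate 2.2→8.2.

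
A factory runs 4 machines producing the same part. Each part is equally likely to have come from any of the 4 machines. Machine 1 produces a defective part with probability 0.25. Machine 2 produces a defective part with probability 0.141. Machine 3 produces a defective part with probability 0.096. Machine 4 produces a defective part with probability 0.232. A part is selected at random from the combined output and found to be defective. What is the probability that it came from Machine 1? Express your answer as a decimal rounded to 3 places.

Posterior probability ≈ 0.348

Tabulate prior·likelihood by source: [1] prior 0.25, lik 0.25, product 0.06250; [2] prior 0.25, lik 0.141, product 0.03525; [3] prior 0.25, lik 0.096, product 0.02400; [4] prior 0.25, lik 0.232, product 0.05800.
Normalizing constant = 0.17975; the posterior for Machine 1 is its product over the sum, 0.06250/0.17975 = 0.348.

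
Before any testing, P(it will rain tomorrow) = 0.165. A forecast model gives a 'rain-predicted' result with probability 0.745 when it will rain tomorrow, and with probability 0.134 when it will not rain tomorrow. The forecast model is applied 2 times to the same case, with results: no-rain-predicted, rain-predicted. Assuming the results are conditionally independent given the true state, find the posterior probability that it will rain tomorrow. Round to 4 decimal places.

Posterior P(H) ≈ 0.2444

With H the event that it will rain tomorrow, the joint likelihood of the observed sequence is P(data|H) = 0.255·0.745 = 0.18998 and P(data|¬H) = 0.866·0.134 = 0.11604.
Bayes: P(H|data) = 0.165·0.18998 / (0.165·0.18998 + 0.835·0.11604) = 0.031346/0.12824 = 0.2444.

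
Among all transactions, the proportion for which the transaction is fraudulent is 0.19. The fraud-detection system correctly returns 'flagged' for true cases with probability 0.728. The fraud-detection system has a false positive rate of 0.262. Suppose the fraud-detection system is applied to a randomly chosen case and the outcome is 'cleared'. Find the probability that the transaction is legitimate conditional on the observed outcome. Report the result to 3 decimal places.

P(¬H | E) ≈ 0.920

Let H be the event that the transaction is fraudulent. P(H) = 0.19, so P(¬H) = 0.81. With E the 'cleared' result, P(E|H) = 0.272 and P(E|¬H) = 0.738.
P(E) = 0.272·0.19 + 0.738·0.81 = 0.051680 + 0.59778 = 0.64946.
By Bayes' theorem, P(H|E) = 0.051680 / 0.64946 = 0.080. Hence P(¬H|E) = 1 − 0.080 = 0.920.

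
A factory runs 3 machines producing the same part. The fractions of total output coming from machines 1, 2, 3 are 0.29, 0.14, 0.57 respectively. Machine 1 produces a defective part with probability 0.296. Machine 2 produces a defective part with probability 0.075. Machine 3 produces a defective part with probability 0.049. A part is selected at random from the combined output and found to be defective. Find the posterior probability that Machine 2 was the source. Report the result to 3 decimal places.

Posterior probability ≈ 0.084

Tabulate prior·likelihood by source: [1] prior 0.29, lik 0.296, product 0.08584; [2] prior 0.14, lik 0.075, product 0.01050; [3] prior 0.57, lik 0.049, product 0.02793.
Normalizing constant = 0.12427; the posterior for Machine 2 is its product over the sum, 0.01050/0.12427 = 0.084.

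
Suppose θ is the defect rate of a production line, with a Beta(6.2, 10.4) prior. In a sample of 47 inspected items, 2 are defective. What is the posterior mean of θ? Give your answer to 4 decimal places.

Posterior mean ≈ 0.1289

The binomial likelihood is conjugate to the Beta prior: with 2 successes and 45 failures, the posterior is Beta(6.2+2, 10.4+45) = Beta(8.2, 55.4).
Posterior mean = α/(α+β) = 8.2/63.6 = 0.1289.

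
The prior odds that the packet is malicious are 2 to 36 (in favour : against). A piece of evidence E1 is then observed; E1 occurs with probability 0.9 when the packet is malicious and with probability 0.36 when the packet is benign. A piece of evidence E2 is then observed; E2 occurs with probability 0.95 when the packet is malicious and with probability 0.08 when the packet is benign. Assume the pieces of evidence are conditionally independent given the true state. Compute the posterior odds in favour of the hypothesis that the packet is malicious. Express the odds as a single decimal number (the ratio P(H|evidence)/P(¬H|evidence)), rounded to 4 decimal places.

Prior odds = 2/36 = 0.055556. In log-odds, ln(0.055556) = -2.8904.
Add log likelihood ratios: ln(2.5000) + ln(11.875) = 3.3907.
Posterior log-odds = 0.50035, so posterior odds = exp(0.50035) = 1.6493.

Posterior odds ≈ 1.6493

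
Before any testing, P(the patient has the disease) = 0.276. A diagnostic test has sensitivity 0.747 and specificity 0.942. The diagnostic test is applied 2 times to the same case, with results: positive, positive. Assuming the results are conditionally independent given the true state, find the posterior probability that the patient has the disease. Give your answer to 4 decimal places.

With H the event that the patient has the disease, the joint likelihood of the observed sequence is P(data|H) = 0.747·0.747 = 0.55801 and P(data|¬H) = 0.058·0.058 = 0.0033640.
Bayes: P(H|data) = 0.276·0.55801 / (0.276·0.55801 + 0.724·0.0033640) = 0.15401/0.15645 = 0.9844.

Posterior P(H) ≈ 0.9844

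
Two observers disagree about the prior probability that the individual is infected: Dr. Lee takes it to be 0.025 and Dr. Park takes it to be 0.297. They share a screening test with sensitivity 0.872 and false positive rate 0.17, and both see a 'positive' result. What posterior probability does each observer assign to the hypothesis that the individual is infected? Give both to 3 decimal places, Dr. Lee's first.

Dr. Lee: 0.116; Dr. Park: 0.684

P('+'|H) = 0.872, P('+'|¬H) = 0.17.
Dr. Lee: numerator 0.872·0.025 = 0.021800; evidence = 0.021800+0.17·0.975 = 0.18755; posterior = 0.116.
Dr. Park: numerator 0.872·0.297 = 0.25898; evidence = 0.25898+0.17·0.703 = 0.37849; posterior = 0.684.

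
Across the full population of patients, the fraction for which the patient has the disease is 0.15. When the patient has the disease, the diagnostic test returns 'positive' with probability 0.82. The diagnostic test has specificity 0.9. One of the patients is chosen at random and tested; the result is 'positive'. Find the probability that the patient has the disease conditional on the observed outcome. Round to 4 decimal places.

Write H for 'the patient has the disease'. Prior odds H:¬H = 0.15/0.85 = 0.17647. For the 'positive' outcome, the likelihood ratio is 0.82/0.1 = 8.2000.
Posterior odds = 0.17647 × 8.2000 = 1.4471, so P(H|E) = 1.4471/(1+1.4471) = 0.5913.

P(H | E) ≈ 0.5913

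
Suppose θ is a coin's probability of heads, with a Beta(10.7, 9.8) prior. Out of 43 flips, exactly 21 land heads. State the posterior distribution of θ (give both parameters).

Posterior: Beta(31.7, 31.8)

The binomial likelihood is conjugate to the Beta prior: with 21 successes and 22 failures, the posterior is Beta(10.7+21, 9.8+22) = Beta(31.7, 31.8).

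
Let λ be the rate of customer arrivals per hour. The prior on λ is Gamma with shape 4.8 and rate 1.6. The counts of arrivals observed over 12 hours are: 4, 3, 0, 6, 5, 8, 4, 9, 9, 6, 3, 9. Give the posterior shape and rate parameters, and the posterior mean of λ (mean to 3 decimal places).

Posterior: Gamma(shape=70.8, rate=13.6); mean ≈ 5.206

Total count ∑xᵢ = 66 over n = 12 hours.
Gamma is conjugate to the Poisson likelihood: posterior is Gamma(shape = 4.8+66 = 70.8, rate = 1.6+12 = 13.6).
Posterior mean = shape/rate = 70.8/13.6 = 5.206.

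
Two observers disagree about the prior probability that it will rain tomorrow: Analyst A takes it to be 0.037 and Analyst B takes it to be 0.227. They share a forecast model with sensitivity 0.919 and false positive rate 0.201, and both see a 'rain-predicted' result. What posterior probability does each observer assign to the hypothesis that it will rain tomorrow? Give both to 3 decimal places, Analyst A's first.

The likelihood ratio for a 'rain-predicted' result is 0.919/0.201 = 4.5721.
Analyst A: prior odds 0.037/0.963 = 0.038422; posterior odds 0.17567; posterior probability 0.149.
Analyst B: prior odds 0.227/0.773 = 0.29366; posterior odds 1.3427; posterior probability 0.573.

Analyst A: 0.149; Analyst B: 0.573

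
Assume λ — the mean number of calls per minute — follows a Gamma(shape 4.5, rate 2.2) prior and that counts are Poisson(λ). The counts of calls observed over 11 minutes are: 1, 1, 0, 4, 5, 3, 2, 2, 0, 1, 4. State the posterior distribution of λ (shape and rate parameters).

Total count ∑xᵢ = 23 over n = 11 minutes.
Gamma is conjugate to the Poisson likelihood: posterior is Gamma(shape = 4.5+23 = 27.5, rate = 2.2+11 = 13.2).

Posterior: Gamma(shape=27.5, rate=13.2)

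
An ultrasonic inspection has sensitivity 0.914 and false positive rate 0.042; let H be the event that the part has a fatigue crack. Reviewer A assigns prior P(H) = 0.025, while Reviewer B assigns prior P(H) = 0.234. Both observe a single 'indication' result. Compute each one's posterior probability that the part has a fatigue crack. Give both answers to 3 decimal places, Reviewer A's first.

P('+'|H) = 0.914, P('+'|¬H) = 0.042.
Reviewer A: numerator 0.914·0.025 = 0.022850; evidence = 0.022850+0.042·0.975 = 0.063800; posterior = 0.358.
Reviewer B: numerator 0.914·0.234 = 0.21388; evidence = 0.21388+0.042·0.766 = 0.24605; posterior = 0.869.

Reviewer A: 0.358; Reviewer B: 0.869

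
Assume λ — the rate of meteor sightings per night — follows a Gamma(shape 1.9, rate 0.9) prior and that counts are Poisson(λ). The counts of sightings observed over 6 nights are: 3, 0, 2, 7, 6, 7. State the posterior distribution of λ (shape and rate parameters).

The Poisson likelihood adds the total count to the shape and the number of exposure periods to the rate. Here ∑xᵢ = 25 and n = 6, so shape 1.9→26.9 and rate 0.9→6.9.

Posterior: Gamma(shape=26.9, rate=6.9)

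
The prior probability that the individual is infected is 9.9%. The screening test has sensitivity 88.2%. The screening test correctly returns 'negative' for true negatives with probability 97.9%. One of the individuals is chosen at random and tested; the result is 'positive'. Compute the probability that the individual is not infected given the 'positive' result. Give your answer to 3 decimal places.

P(¬H | E) ≈ 0.178

Write H for 'the individual is infected'. Prior odds H:¬H = 0.099/0.901 = 0.10988. For the 'positive' outcome, the likelihood ratio is 0.882/0.021 = 42.000.
Posterior odds = 0.10988 × 42.000 = 4.6149, so P(H|E) = 4.6149/(1+4.6149) = 0.822. Then P(¬H|E) = 1 − 0.822 = 0.178.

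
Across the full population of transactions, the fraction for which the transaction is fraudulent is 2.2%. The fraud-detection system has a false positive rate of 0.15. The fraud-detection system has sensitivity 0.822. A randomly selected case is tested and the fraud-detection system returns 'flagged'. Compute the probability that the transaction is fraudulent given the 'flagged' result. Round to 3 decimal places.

Write H for 'the transaction is fraudulent'. Prior odds H:¬H = 0.022/0.978 = 0.022495. For the 'flagged' outcome, the likelihood ratio is 0.822/0.15 = 5.4800.
Posterior odds = 0.022495 × 5.4800 = 0.12327, so P(H|E) = 0.12327/(1+0.12327) = 0.110.

P(H | E) ≈ 0.110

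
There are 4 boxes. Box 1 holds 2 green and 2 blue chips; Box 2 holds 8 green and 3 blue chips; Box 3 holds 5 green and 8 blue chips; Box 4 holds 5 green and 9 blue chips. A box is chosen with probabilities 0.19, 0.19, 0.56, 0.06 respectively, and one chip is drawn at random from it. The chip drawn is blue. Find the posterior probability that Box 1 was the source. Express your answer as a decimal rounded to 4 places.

Tabulate prior·likelihood by source: [1] prior 0.19, lik 0.5, product 0.09500; [2] prior 0.19, lik 0.2727, product 0.05182; [3] prior 0.56, lik 0.6154, product 0.3446; [4] prior 0.06, lik 0.6429, product 0.03857.
Normalizing constant = 0.53000; the posterior for Box 1 is its product over the sum, 0.09500/0.53000 = 0.1792.

Posterior probability ≈ 0.1792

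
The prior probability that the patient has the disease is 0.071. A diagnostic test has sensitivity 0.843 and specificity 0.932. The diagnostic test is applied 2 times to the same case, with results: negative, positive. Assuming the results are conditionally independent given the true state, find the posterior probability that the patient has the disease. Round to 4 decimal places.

Posterior P(H) ≈ 0.1376

With H the event that the patient has the disease, the joint likelihood of the observed sequence is P(data|H) = 0.157·0.843 = 0.13235 and P(data|¬H) = 0.932·0.068 = 0.063376.
Bayes: P(H|data) = 0.071·0.13235 / (0.071·0.13235 + 0.929·0.063376) = 0.0093969/0.068273 = 0.1376.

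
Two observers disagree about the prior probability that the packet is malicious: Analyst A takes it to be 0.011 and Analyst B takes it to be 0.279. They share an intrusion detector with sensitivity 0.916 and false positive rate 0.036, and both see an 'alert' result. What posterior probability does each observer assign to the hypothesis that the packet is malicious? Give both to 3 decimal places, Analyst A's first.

Analyst A: 0.221; Analyst B: 0.908

The likelihood ratio for an 'alert' result is 0.916/0.036 = 25.444.
Analyst A: prior odds 0.011/0.989 = 0.011122; posterior odds 0.28300; posterior probability 0.221.
Analyst B: prior odds 0.279/0.721 = 0.38696; posterior odds 9.8460; posterior probability 0.908.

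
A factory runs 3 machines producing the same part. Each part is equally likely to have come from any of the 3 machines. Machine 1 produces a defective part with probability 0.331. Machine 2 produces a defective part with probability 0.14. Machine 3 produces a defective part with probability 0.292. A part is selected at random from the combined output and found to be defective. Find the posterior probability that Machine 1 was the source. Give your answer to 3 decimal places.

P(defective|M1) = 0.331; P(defective|M2) = 0.14; P(defective|M3) = 0.292.
Prior × likelihood for each source: 0.333333·0.331=0.1103, 0.333333·0.14=0.04667, 0.333333·0.292=0.09733. Summing gives P(defective) = 0.25433.
P(Machine 1 | defective) = 0.1103 / 0.25433 = 0.434.

Posterior probability ≈ 0.434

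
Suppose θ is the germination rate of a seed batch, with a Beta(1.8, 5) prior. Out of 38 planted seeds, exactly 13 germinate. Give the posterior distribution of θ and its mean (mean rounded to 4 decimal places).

Posterior: Beta(14.8, 30); mean ≈ 0.3304

Observing 13 successes and 25 failures updates Beta(1.8, 5) by adding the success and failure counts to the two shape parameters: α = 1.8+13 = 14.8, β = 5+25 = 30.
Posterior mean = α/(α+β) = 14.8/44.8 = 0.3304.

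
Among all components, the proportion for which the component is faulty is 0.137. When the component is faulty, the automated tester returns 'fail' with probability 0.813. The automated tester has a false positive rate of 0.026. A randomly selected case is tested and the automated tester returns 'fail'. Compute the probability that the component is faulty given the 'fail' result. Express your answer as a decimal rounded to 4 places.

P(H | E) ≈ 0.8323

Write H for 'the component is faulty'. Prior odds H:¬H = 0.137/0.863 = 0.15875. For the 'fail' outcome, the likelihood ratio is 0.813/0.026 = 31.269.
Posterior odds = 0.15875 × 31.269 = 4.9639, so P(H|E) = 4.9639/(1+4.9639) = 0.8323.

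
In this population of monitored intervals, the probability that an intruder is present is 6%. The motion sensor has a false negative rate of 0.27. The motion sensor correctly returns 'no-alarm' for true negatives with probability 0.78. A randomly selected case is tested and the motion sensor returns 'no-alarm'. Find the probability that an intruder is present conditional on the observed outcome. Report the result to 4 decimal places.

P(H | E) ≈ 0.0216

Write H for 'an intruder is present'. Prior odds H:¬H = 0.06/0.94 = 0.063830. For the 'no-alarm' outcome, the likelihood ratio is 0.27/0.78 = 0.34615.
Posterior odds = 0.063830 × 0.34615 = 0.022095, so P(H|E) = 0.022095/(1+0.022095) = 0.0216.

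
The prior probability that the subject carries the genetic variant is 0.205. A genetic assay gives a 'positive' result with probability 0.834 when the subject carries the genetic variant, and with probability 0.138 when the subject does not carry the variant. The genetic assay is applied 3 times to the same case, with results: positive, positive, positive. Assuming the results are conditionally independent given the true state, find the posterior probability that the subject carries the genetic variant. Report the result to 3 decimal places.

With H the event that the subject carries the genetic variant, the joint likelihood of the observed sequence is P(data|H) = 0.834·0.834·0.834 = 0.58009 and P(data|¬H) = 0.138·0.138·0.138 = 0.0026281.
Bayes: P(H|data) = 0.205·0.58009 / (0.205·0.58009 + 0.795·0.0026281) = 0.11892/0.12101 = 0.9827.

Posterior P(H) ≈ 0.983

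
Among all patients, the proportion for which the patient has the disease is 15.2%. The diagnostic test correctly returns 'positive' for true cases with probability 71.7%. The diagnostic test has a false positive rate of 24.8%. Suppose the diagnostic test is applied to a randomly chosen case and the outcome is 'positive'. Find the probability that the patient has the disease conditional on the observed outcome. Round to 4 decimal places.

Let H be the event that the patient has the disease. P(H) = 0.152, so P(¬H) = 0.848. With E the 'positive' result, P(E|H) = 0.717 and P(E|¬H) = 0.248.
P(E) = 0.717·0.152 + 0.248·0.848 = 0.10898 + 0.21030 = 0.31929.
By Bayes' theorem, P(H|E) = 0.10898 / 0.31929 = 0.3413.

P(H | E) ≈ 0.3413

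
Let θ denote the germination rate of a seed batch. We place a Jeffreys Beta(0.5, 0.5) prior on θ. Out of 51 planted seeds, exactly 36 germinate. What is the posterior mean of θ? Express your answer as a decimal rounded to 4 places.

Posterior mean ≈ 0.7019

Observing 36 successes and 15 failures updates Beta(0.5, 0.5) by adding the success and failure counts to the two shape parameters: α = 0.5+36 = 36.5, β = 0.5+15 = 15.5.
E[θ | data] = 36.5/(36.5+15.5) = 0.7019.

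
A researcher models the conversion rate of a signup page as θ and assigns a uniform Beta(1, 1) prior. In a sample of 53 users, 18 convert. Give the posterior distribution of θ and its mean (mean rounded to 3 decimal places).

Posterior: Beta(19, 36); mean ≈ 0.345

Observing 18 successes and 35 failures updates Beta(1, 1) by adding the success and failure counts to the two shape parameters: α = 1+18 = 19, β = 1+35 = 36.
E[θ | data] = 19/(19+36) = 0.345.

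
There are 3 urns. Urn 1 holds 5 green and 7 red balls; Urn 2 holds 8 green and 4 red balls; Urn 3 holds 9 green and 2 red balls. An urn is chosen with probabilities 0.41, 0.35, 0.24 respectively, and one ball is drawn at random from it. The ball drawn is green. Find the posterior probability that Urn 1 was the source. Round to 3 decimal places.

Tabulate prior·likelihood by source: [1] prior 0.41, lik 0.4167, product 0.1708; [2] prior 0.35, lik 0.6667, product 0.2333; [3] prior 0.24, lik 0.8182, product 0.1964.
Normalizing constant = 0.60053; the posterior for Urn 1 is its product over the sum, 0.1708/0.60053 = 0.284.

Posterior probability ≈ 0.284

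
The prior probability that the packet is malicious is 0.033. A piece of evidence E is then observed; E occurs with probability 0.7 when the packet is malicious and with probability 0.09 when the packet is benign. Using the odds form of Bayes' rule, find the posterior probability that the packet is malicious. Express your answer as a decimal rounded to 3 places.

Posterior probability ≈ 0.210

Prior odds = 0.033/(1−0.033) = 0.034126.
Likelihood ratio for E = 0.7/0.09 = 7.7778.
Posterior odds = prior odds × LR = 0.26543.
Posterior probability = odds/(1+odds) = 0.26543/1.2654 = 0.210.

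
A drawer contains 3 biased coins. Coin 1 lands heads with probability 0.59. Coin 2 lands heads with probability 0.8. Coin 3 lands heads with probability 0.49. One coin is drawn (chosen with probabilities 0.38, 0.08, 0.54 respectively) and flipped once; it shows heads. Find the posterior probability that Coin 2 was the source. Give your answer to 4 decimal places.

Posterior probability ≈ 0.1158

Tabulate prior·likelihood by source: [1] prior 0.38, lik 0.59, product 0.2242; [2] prior 0.08, lik 0.8, product 0.06400; [3] prior 0.54, lik 0.49, product 0.2646.
Normalizing constant = 0.55280; the posterior for Coin 2 is its product over the sum, 0.06400/0.55280 = 0.1158.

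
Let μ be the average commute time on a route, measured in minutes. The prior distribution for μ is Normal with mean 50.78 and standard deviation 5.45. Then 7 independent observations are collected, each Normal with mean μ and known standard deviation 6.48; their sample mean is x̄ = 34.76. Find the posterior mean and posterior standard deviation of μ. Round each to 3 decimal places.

With known σ, the Normal prior is conjugate. Weight on the data is w = (n/σ²)/(n/σ² + 1/τ₀²) = 0.166705/(0.166705+0.0336672) = 0.83198.
Posterior mean = w·x̄ + (1−w)·μ₀ = 0.83198·34.76 + 0.16802·50.78 = 37.452. Posterior variance = 1/(0.166705+0.0336672) = 4.99072, so SD = 2.234.

Posterior mean ≈ 37.452; posterior SD ≈ 2.234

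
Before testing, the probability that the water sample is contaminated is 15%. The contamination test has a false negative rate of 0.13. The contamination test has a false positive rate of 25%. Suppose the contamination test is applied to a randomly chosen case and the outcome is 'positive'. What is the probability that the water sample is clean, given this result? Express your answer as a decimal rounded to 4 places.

P(¬H | E) ≈ 0.6195

Write H for 'the water sample is contaminated'. Prior odds H:¬H = 0.15/0.85 = 0.17647. For the 'positive' outcome, the likelihood ratio is 0.87/0.25 = 3.4800.
Posterior odds = 0.17647 × 3.4800 = 0.61412, so P(H|E) = 0.61412/(1+0.61412) = 0.3805. Then P(¬H|E) = 1 − 0.3805 = 0.6195.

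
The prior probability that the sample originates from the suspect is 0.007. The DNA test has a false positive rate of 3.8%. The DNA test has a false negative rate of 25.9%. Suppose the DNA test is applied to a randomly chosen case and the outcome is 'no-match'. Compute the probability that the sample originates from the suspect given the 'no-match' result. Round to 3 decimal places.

P(H | E) ≈ 0.002

Let H be the event that the sample originates from the suspect. P(H) = 0.007, so P(¬H) = 0.993. With E the 'no-match' result, P(E|H) = 0.259 and P(E|¬H) = 0.962.
P(E) = 0.259·0.007 + 0.962·0.993 = 0.0018130 + 0.95527 = 0.95708.
By Bayes' theorem, P(H|E) = 0.0018130 / 0.95708 = 0.002.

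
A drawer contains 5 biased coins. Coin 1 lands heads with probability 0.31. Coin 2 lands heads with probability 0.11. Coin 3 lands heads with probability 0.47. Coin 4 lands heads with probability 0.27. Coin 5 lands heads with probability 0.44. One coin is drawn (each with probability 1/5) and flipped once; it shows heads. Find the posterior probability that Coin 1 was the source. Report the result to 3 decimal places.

Posterior probability ≈ 0.194

Tabulate prior·likelihood by source: [1] prior 0.2, lik 0.31, product 0.06200; [2] prior 0.2, lik 0.11, product 0.02200; [3] prior 0.2, lik 0.47, product 0.09400; [4] prior 0.2, lik 0.27, product 0.05400; [5] prior 0.2, lik 0.44, product 0.08800.
Normalizing constant = 0.32000; the posterior for Coin 1 is its product over the sum, 0.06200/0.32000 = 0.194.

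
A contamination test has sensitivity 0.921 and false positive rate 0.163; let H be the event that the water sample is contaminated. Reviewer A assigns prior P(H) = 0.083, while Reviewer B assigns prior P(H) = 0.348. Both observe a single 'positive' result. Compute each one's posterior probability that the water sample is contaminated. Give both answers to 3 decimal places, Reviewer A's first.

P('+'|H) = 0.921, P('+'|¬H) = 0.163.
Reviewer A: numerator 0.921·0.083 = 0.076443; evidence = 0.076443+0.163·0.917 = 0.22591; posterior = 0.338.
Reviewer B: numerator 0.921·0.348 = 0.32051; evidence = 0.32051+0.163·0.652 = 0.42678; posterior = 0.751.

Reviewer A: 0.338; Reviewer B: 0.751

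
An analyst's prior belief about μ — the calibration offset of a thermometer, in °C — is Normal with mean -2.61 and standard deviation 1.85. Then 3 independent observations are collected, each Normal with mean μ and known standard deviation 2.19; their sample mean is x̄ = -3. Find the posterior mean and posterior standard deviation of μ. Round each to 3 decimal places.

With known σ, the Normal prior is conjugate. Weight on the data is w = (n/σ²)/(n/σ² + 1/τ₀²) = 0.625508/(0.625508+0.292184) = 0.68161.
Posterior mean = w·x̄ + (1−w)·μ₀ = 0.68161·-3 + 0.31839·-2.61 = -2.876. Posterior variance = 1/(0.625508+0.292184) = 1.08969, so SD = 1.044.

Posterior mean ≈ -2.876; posterior SD ≈ 1.044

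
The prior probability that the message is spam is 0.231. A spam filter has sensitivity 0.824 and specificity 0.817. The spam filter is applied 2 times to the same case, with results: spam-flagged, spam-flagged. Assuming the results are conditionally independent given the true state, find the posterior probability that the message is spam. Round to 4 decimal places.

Let H be the event that the message is spam; start with P(H) = 0.231. P('spam-flagged'|H) = 0.824, P('spam-flagged'|¬H) = 0.183.
Update on result 1 ('spam-flagged'): P(H) ← 0.824·0.2310 / (0.824·0.2310 + 0.183·0.7690) = 0.19034/0.33107 = 0.5749.
Update on result 2 ('spam-flagged'): P(H) ← 0.824·0.5749 / (0.824·0.5749 + 0.183·0.4251) = 0.47375/0.55153 = 0.8590.

Posterior P(H) ≈ 0.8590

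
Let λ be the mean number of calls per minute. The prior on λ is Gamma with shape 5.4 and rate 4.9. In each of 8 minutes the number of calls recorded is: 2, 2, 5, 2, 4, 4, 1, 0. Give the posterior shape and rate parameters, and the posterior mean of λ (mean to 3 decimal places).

Total count ∑xᵢ = 20 over n = 8 minutes.
Gamma is conjugate to the Poisson likelihood: posterior is Gamma(shape = 5.4+20 = 25.4, rate = 4.9+8 = 12.9).
Posterior mean = shape/rate = 25.4/12.9 = 1.969.

Posterior: Gamma(shape=25.4, rate=12.9); mean ≈ 1.969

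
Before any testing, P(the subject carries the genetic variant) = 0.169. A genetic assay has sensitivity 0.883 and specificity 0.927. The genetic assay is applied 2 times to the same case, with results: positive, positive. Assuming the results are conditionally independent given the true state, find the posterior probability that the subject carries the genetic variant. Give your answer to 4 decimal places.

Posterior P(H) ≈ 0.9675

With H the event that the subject carries the genetic variant, the joint likelihood of the observed sequence is P(data|H) = 0.883·0.883 = 0.77969 and P(data|¬H) = 0.073·0.073 = 0.0053290.
Bayes: P(H|data) = 0.169·0.77969 / (0.169·0.77969 + 0.831·0.0053290) = 0.13177/0.13620 = 0.9675.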